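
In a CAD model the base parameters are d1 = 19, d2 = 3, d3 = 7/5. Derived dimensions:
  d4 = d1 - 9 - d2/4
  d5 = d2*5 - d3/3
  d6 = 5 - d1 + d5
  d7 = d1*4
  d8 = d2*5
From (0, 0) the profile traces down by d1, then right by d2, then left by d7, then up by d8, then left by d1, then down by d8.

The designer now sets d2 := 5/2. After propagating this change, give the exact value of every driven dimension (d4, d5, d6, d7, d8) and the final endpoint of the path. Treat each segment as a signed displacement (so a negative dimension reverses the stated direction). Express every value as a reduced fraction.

Apply edit: d2 := 5/2
  d4 = d1 - 9 - d2/4 = 75/8
  d5 = d2*5 - d3/3 = 361/30
  d6 = 5 - d1 + d5 = -59/30
  d7 = d1*4 = 76
  d8 = d2*5 = 25/2
Walk from origin (0, 0):
  seg 1: down by d1 = 19 → (0, -19)
  seg 2: right by d2 = 5/2 → (5/2, -19)
  seg 3: left by d7 = 76 → (-147/2, -19)
  seg 4: up by d8 = 25/2 → (-147/2, -13/2)
  seg 5: left by d1 = 19 → (-185/2, -13/2)
  seg 6: down by d8 = 25/2 → (-185/2, -19)

d4 = 75/8
d5 = 361/30
d6 = -59/30
d7 = 76
d8 = 25/2
endpoint = (-185/2, -19)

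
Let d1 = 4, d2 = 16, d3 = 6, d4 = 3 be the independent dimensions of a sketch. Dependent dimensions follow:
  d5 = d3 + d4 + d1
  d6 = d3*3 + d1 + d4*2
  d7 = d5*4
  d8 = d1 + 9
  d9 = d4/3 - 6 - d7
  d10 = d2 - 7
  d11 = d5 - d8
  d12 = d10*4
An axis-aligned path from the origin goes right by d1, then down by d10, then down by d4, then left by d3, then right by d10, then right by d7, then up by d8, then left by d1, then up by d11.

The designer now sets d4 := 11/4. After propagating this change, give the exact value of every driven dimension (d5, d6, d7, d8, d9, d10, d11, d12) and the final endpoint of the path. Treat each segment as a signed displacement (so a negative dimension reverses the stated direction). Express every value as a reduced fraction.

d5 = 51/4
d6 = 55/2
d7 = 51
d8 = 13
d9 = -673/12
d10 = 9
d11 = -1/4
d12 = 36
endpoint = (54, 1)

Apply edit: d4 := 11/4
  d5 = d3 + d4 + d1 = 51/4
  d6 = d3*3 + d1 + d4*2 = 55/2
  d7 = d5*4 = 51
  d8 = d1 + 9 = 13
  d9 = d4/3 - 6 - d7 = -673/12
  d10 = d2 - 7 = 9
  d11 = d5 - d8 = -1/4
  d12 = d10*4 = 36
Walk from origin (0, 0):
  seg 1: right by d1 = 4 → (4, 0)
  seg 2: down by d10 = 9 → (4, -9)
  seg 3: down by d4 = 11/4 → (4, -47/4)
  seg 4: left by d3 = 6 → (-2, -47/4)
  seg 5: right by d10 = 9 → (7, -47/4)
  seg 6: right by d7 = 51 → (58, -47/4)
  seg 7: up by d8 = 13 → (58, 5/4)
  seg 8: left by d1 = 4 → (54, 5/4)
  seg 9: up by d11 = -1/4 → (54, 1)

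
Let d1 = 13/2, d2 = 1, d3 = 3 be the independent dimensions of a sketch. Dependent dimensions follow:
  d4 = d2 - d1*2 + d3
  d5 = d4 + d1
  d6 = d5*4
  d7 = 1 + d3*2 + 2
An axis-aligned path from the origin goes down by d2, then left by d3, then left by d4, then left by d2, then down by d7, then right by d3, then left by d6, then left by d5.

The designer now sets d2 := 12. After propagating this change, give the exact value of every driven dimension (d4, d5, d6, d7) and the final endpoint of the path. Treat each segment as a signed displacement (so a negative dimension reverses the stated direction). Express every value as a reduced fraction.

d4 = 2
d5 = 17/2
d6 = 34
d7 = 9
endpoint = (-113/2, -21)

Apply edit: d2 := 12
  d4 = d2 - d1*2 + d3 = 2
  d5 = d4 + d1 = 17/2
  d6 = d5*4 = 34
  d7 = 1 + d3*2 + 2 = 9
Walk from origin (0, 0):
  seg 1: down by d2 = 12 → (0, -12)
  seg 2: left by d3 = 3 → (-3, -12)
  seg 3: left by d4 = 2 → (-5, -12)
  seg 4: left by d2 = 12 → (-17, -12)
  seg 5: down by d7 = 9 → (-17, -21)
  seg 6: right by d3 = 3 → (-14, -21)
  seg 7: left by d6 = 34 → (-48, -21)
  seg 8: left by d5 = 17/2 → (-113/2, -21)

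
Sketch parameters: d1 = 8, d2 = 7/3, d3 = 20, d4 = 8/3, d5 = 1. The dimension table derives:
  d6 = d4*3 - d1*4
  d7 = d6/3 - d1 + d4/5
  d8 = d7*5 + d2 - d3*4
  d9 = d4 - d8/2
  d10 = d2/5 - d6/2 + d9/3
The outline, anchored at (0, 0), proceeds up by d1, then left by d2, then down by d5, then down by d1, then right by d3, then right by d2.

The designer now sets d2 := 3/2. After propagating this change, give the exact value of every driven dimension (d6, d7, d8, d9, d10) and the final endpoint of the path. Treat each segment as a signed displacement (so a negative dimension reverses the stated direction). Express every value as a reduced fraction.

d6 = -24
d7 = -232/15
d8 = -935/6
d9 = 967/12
d10 = 7049/180
endpoint = (20, -1)

Apply edit: d2 := 3/2
  d6 = d4*3 - d1*4 = -24
  d7 = d6/3 - d1 + d4/5 = -232/15
  d8 = d7*5 + d2 - d3*4 = -935/6
  d9 = d4 - d8/2 = 967/12
  d10 = d2/5 - d6/2 + d9/3 = 7049/180
Walk from origin (0, 0):
  seg 1: up by d1 = 8 → (0, 8)
  seg 2: left by d2 = 3/2 → (-3/2, 8)
  seg 3: down by d5 = 1 → (-3/2, 7)
  seg 4: down by d1 = 8 → (-3/2, -1)
  seg 5: right by d3 = 20 → (37/2, -1)
  seg 6: right by d2 = 3/2 → (20, -1)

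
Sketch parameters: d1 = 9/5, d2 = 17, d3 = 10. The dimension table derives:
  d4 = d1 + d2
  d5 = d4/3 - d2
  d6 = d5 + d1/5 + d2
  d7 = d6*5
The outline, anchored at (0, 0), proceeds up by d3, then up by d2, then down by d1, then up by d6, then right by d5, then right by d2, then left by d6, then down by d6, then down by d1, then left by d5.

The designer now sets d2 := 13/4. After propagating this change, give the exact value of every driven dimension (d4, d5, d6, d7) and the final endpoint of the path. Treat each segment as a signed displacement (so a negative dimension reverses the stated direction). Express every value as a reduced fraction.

Apply edit: d2 := 13/4
  d4 = d1 + d2 = 101/20
  d5 = d4/3 - d2 = -47/30
  d6 = d5 + d1/5 + d2 = 613/300
  d7 = d6*5 = 613/60
Walk from origin (0, 0):
  seg 1: up by d3 = 10 → (0, 10)
  seg 2: up by d2 = 13/4 → (0, 53/4)
  seg 3: down by d1 = 9/5 → (0, 229/20)
  seg 4: up by d6 = 613/300 → (0, 1012/75)
  seg 5: right by d5 = -47/30 → (-47/30, 1012/75)
  seg 6: right by d2 = 13/4 → (101/60, 1012/75)
  seg 7: left by d6 = 613/300 → (-9/25, 1012/75)
  seg 8: down by d6 = 613/300 → (-9/25, 229/20)
  seg 9: down by d1 = 9/5 → (-9/25, 193/20)
  seg 10: left by d5 = -47/30 → (181/150, 193/20)

d4 = 101/20
d5 = -47/30
d6 = 613/300
d7 = 613/60
endpoint = (181/150, 193/20)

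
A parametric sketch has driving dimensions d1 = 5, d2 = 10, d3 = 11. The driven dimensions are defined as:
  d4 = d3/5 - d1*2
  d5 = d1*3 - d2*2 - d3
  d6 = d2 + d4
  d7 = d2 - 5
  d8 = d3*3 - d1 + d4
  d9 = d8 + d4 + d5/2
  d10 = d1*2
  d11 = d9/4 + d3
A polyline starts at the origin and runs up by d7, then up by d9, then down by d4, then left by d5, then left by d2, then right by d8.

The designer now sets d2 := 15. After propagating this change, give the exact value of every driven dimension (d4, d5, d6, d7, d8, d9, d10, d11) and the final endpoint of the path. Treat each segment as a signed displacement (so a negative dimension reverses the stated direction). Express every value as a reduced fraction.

d4 = -39/5
d5 = -26
d6 = 36/5
d7 = 10
d8 = 101/5
d9 = -3/5
d10 = 10
d11 = 217/20
endpoint = (156/5, 86/5)

Apply edit: d2 := 15
  d4 = d3/5 - d1*2 = -39/5
  d5 = d1*3 - d2*2 - d3 = -26
  d6 = d2 + d4 = 36/5
  d7 = d2 - 5 = 10
  d8 = d3*3 - d1 + d4 = 101/5
  d9 = d8 + d4 + d5/2 = -3/5
  d10 = d1*2 = 10
  d11 = d9/4 + d3 = 217/20
Walk from origin (0, 0):
  seg 1: up by d7 = 10 → (0, 10)
  seg 2: up by d9 = -3/5 → (0, 47/5)
  seg 3: down by d4 = -39/5 → (0, 86/5)
  seg 4: left by d5 = -26 → (26, 86/5)
  seg 5: left by d2 = 15 → (11, 86/5)
  seg 6: right by d8 = 101/5 → (156/5, 86/5)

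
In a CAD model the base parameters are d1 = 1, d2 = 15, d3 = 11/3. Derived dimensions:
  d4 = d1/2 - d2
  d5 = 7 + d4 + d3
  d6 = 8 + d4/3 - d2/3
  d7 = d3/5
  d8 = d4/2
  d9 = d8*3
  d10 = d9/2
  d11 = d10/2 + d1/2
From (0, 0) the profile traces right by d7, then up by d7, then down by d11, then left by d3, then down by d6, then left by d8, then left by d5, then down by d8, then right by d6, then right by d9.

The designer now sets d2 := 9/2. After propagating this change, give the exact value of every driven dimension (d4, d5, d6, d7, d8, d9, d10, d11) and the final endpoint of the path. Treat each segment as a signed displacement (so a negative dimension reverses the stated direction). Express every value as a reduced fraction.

Apply edit: d2 := 9/2
  d4 = d1/2 - d2 = -4
  d5 = 7 + d4 + d3 = 20/3
  d6 = 8 + d4/3 - d2/3 = 31/6
  d7 = d3/5 = 11/15
  d8 = d4/2 = -2
  d9 = d8*3 = -6
  d10 = d9/2 = -3
  d11 = d10/2 + d1/2 = -1
Walk from origin (0, 0):
  seg 1: right by d7 = 11/15 → (11/15, 0)
  seg 2: up by d7 = 11/15 → (11/15, 11/15)
  seg 3: down by d11 = -1 → (11/15, 26/15)
  seg 4: left by d3 = 11/3 → (-44/15, 26/15)
  seg 5: down by d6 = 31/6 → (-44/15, -103/30)
  seg 6: left by d8 = -2 → (-14/15, -103/30)
  seg 7: left by d5 = 20/3 → (-38/5, -103/30)
  seg 8: down by d8 = -2 → (-38/5, -43/30)
  seg 9: right by d6 = 31/6 → (-73/30, -43/30)
  seg 10: right by d9 = -6 → (-253/30, -43/30)

d4 = -4
d5 = 20/3
d6 = 31/6
d7 = 11/15
d8 = -2
d9 = -6
d10 = -3
d11 = -1
endpoint = (-253/30, -43/30)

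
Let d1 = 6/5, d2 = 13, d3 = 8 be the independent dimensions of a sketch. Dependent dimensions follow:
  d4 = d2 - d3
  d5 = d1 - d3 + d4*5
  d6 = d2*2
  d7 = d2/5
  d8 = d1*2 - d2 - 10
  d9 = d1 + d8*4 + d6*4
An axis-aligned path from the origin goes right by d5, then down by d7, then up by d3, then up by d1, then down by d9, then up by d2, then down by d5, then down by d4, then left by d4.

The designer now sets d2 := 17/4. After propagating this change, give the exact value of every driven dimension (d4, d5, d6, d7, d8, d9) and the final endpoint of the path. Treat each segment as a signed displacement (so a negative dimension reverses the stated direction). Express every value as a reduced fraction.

d4 = -15/4
d5 = -511/20
d6 = 17/2
d7 = 17/20
d8 = -237/20
d9 = -61/5
endpoint = (-109/5, 541/10)

Apply edit: d2 := 17/4
  d4 = d2 - d3 = -15/4
  d5 = d1 - d3 + d4*5 = -511/20
  d6 = d2*2 = 17/2
  d7 = d2/5 = 17/20
  d8 = d1*2 - d2 - 10 = -237/20
  d9 = d1 + d8*4 + d6*4 = -61/5
Walk from origin (0, 0):
  seg 1: right by d5 = -511/20 → (-511/20, 0)
  seg 2: down by d7 = 17/20 → (-511/20, -17/20)
  seg 3: up by d3 = 8 → (-511/20, 143/20)
  seg 4: up by d1 = 6/5 → (-511/20, 167/20)
  seg 5: down by d9 = -61/5 → (-511/20, 411/20)
  seg 6: up by d2 = 17/4 → (-511/20, 124/5)
  seg 7: down by d5 = -511/20 → (-511/20, 1007/20)
  seg 8: down by d4 = -15/4 → (-511/20, 541/10)
  seg 9: left by d4 = -15/4 → (-109/5, 541/10)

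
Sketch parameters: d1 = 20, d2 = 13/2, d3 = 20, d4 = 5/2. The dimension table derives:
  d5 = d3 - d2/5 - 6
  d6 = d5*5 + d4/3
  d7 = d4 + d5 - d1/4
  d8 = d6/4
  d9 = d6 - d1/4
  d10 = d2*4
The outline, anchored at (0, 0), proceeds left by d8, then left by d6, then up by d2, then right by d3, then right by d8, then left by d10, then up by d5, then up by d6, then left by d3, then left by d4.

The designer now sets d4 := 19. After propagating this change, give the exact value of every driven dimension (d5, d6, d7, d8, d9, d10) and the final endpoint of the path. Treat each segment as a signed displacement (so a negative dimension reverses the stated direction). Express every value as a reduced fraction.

d5 = 127/10
d6 = 419/6
d7 = 267/10
d8 = 419/24
d9 = 389/6
d10 = 26
endpoint = (-689/6, 2671/30)

Apply edit: d4 := 19
  d5 = d3 - d2/5 - 6 = 127/10
  d6 = d5*5 + d4/3 = 419/6
  d7 = d4 + d5 - d1/4 = 267/10
  d8 = d6/4 = 419/24
  d9 = d6 - d1/4 = 389/6
  d10 = d2*4 = 26
Walk from origin (0, 0):
  seg 1: left by d8 = 419/24 → (-419/24, 0)
  seg 2: left by d6 = 419/6 → (-2095/24, 0)
  seg 3: up by d2 = 13/2 → (-2095/24, 13/2)
  seg 4: right by d3 = 20 → (-1615/24, 13/2)
  seg 5: right by d8 = 419/24 → (-299/6, 13/2)
  seg 6: left by d10 = 26 → (-455/6, 13/2)
  seg 7: up by d5 = 127/10 → (-455/6, 96/5)
  seg 8: up by d6 = 419/6 → (-455/6, 2671/30)
  seg 9: left by d3 = 20 → (-575/6, 2671/30)
  seg 10: left by d4 = 19 → (-689/6, 2671/30)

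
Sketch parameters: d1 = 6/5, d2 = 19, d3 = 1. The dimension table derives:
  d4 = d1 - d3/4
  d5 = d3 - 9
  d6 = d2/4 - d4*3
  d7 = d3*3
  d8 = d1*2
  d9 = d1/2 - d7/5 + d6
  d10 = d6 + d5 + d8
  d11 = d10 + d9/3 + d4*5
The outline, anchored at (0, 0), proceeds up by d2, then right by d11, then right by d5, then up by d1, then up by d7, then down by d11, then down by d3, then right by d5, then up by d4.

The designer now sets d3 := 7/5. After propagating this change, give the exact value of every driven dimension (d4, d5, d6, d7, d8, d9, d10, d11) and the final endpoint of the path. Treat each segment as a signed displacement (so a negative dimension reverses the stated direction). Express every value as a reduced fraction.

Apply edit: d3 := 7/5
  d4 = d1 - d3/4 = 17/20
  d5 = d3 - 9 = -38/5
  d6 = d2/4 - d4*3 = 11/5
  d7 = d3*3 = 21/5
  d8 = d1*2 = 12/5
  d9 = d1/2 - d7/5 + d6 = 49/25
  d10 = d6 + d5 + d8 = -3
  d11 = d10 + d9/3 + d4*5 = 571/300
Walk from origin (0, 0):
  seg 1: up by d2 = 19 → (0, 19)
  seg 2: right by d11 = 571/300 → (571/300, 19)
  seg 3: right by d5 = -38/5 → (-1709/300, 19)
  seg 4: up by d1 = 6/5 → (-1709/300, 101/5)
  seg 5: up by d7 = 21/5 → (-1709/300, 122/5)
  seg 6: down by d11 = 571/300 → (-1709/300, 6749/300)
  seg 7: down by d3 = 7/5 → (-1709/300, 6329/300)
  seg 8: right by d5 = -38/5 → (-3989/300, 6329/300)
  seg 9: up by d4 = 17/20 → (-3989/300, 1646/75)

d4 = 17/20
d5 = -38/5
d6 = 11/5
d7 = 21/5
d8 = 12/5
d9 = 49/25
d10 = -3
d11 = 571/300
endpoint = (-3989/300, 1646/75)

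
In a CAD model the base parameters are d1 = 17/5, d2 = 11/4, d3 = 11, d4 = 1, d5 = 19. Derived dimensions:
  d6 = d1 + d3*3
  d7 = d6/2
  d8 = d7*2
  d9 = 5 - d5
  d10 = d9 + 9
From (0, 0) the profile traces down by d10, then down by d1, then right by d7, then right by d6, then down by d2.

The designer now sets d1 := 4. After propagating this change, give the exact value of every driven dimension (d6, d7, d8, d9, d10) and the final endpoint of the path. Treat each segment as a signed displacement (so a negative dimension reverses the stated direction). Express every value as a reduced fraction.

Apply edit: d1 := 4
  d6 = d1 + d3*3 = 37
  d7 = d6/2 = 37/2
  d8 = d7*2 = 37
  d9 = 5 - d5 = -14
  d10 = d9 + 9 = -5
Walk from origin (0, 0):
  seg 1: down by d10 = -5 → (0, 5)
  seg 2: down by d1 = 4 → (0, 1)
  seg 3: right by d7 = 37/2 → (37/2, 1)
  seg 4: right by d6 = 37 → (111/2, 1)
  seg 5: down by d2 = 11/4 → (111/2, -7/4)

d6 = 37
d7 = 37/2
d8 = 37
d9 = -14
d10 = -5
endpoint = (111/2, -7/4)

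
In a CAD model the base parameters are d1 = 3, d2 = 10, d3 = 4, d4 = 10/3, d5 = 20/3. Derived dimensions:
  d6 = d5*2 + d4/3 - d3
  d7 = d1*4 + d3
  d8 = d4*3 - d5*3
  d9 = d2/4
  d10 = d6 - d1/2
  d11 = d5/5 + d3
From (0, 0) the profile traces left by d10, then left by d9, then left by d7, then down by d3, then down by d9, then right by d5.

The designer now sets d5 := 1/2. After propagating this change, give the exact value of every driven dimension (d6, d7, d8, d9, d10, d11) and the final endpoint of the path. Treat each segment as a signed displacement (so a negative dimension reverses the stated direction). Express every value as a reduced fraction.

Apply edit: d5 := 1/2
  d6 = d5*2 + d4/3 - d3 = -17/9
  d7 = d1*4 + d3 = 16
  d8 = d4*3 - d5*3 = 17/2
  d9 = d2/4 = 5/2
  d10 = d6 - d1/2 = -61/18
  d11 = d5/5 + d3 = 41/10
Walk from origin (0, 0):
  seg 1: left by d10 = -61/18 → (61/18, 0)
  seg 2: left by d9 = 5/2 → (8/9, 0)
  seg 3: left by d7 = 16 → (-136/9, 0)
  seg 4: down by d3 = 4 → (-136/9, -4)
  seg 5: down by d9 = 5/2 → (-136/9, -13/2)
  seg 6: right by d5 = 1/2 → (-263/18, -13/2)

d6 = -17/9
d7 = 16
d8 = 17/2
d9 = 5/2
d10 = -61/18
d11 = 41/10
endpoint = (-263/18, -13/2)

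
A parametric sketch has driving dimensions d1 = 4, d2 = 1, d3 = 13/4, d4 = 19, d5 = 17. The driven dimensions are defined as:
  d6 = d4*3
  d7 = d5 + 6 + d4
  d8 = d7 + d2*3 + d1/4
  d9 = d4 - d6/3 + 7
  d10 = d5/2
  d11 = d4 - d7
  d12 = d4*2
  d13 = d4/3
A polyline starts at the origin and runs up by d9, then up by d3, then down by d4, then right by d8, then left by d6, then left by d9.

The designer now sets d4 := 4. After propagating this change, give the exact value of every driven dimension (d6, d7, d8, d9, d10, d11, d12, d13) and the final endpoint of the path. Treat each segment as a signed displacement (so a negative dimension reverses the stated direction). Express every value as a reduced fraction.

Apply edit: d4 := 4
  d6 = d4*3 = 12
  d7 = d5 + 6 + d4 = 27
  d8 = d7 + d2*3 + d1/4 = 31
  d9 = d4 - d6/3 + 7 = 7
  d10 = d5/2 = 17/2
  d11 = d4 - d7 = -23
  d12 = d4*2 = 8
  d13 = d4/3 = 4/3
Walk from origin (0, 0):
  seg 1: up by d9 = 7 → (0, 7)
  seg 2: up by d3 = 13/4 → (0, 41/4)
  seg 3: down by d4 = 4 → (0, 25/4)
  seg 4: right by d8 = 31 → (31, 25/4)
  seg 5: left by d6 = 12 → (19, 25/4)
  seg 6: left by d9 = 7 → (12, 25/4)

d6 = 12
d7 = 27
d8 = 31
d9 = 7
d10 = 17/2
d11 = -23
d12 = 8
d13 = 4/3
endpoint = (12, 25/4)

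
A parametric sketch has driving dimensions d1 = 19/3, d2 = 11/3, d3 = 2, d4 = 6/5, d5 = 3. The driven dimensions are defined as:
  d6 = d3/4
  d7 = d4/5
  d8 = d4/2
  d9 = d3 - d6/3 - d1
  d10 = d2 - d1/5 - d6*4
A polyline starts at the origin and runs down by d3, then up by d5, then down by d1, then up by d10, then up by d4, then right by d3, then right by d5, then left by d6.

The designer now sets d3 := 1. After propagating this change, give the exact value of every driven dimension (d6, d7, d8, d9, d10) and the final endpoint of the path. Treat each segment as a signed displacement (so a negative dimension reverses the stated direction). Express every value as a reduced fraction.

Apply edit: d3 := 1
  d6 = d3/4 = 1/4
  d7 = d4/5 = 6/25
  d8 = d4/2 = 3/5
  d9 = d3 - d6/3 - d1 = -65/12
  d10 = d2 - d1/5 - d6*4 = 7/5
Walk from origin (0, 0):
  seg 1: down by d3 = 1 → (0, -1)
  seg 2: up by d5 = 3 → (0, 2)
  seg 3: down by d1 = 19/3 → (0, -13/3)
  seg 4: up by d10 = 7/5 → (0, -44/15)
  seg 5: up by d4 = 6/5 → (0, -26/15)
  seg 6: right by d3 = 1 → (1, -26/15)
  seg 7: right by d5 = 3 → (4, -26/15)
  seg 8: left by d6 = 1/4 → (15/4, -26/15)

d6 = 1/4
d7 = 6/25
d8 = 3/5
d9 = -65/12
d10 = 7/5
endpoint = (15/4, -26/15)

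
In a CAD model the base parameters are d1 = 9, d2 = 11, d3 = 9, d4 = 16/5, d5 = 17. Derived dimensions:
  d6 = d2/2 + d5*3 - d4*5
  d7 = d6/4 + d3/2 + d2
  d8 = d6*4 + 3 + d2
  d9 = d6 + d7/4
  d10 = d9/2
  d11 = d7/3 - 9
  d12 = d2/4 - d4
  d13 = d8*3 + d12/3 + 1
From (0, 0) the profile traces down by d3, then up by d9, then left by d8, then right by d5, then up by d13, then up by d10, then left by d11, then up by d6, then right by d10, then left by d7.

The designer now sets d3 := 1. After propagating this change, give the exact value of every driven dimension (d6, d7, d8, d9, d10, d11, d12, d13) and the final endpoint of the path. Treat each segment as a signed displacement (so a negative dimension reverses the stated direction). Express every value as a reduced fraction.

Apply edit: d3 := 1
  d6 = d2/2 + d5*3 - d4*5 = 81/2
  d7 = d6/4 + d3/2 + d2 = 173/8
  d8 = d6*4 + 3 + d2 = 176
  d9 = d6 + d7/4 = 1469/32
  d10 = d9/2 = 1469/64
  d11 = d7/3 - 9 = -43/24
  d12 = d2/4 - d4 = -9/20
  d13 = d8*3 + d12/3 + 1 = 10577/20
Walk from origin (0, 0):
  seg 1: down by d3 = 1 → (0, -1)
  seg 2: up by d9 = 1469/32 → (0, 1437/32)
  seg 3: left by d8 = 176 → (-176, 1437/32)
  seg 4: right by d5 = 17 → (-159, 1437/32)
  seg 5: up by d13 = 10577/20 → (-159, 91801/160)
  seg 6: up by d10 = 1469/64 → (-159, 190947/320)
  seg 7: left by d11 = -43/24 → (-3773/24, 190947/320)
  seg 8: up by d6 = 81/2 → (-3773/24, 203907/320)
  seg 9: right by d10 = 1469/64 → (-25777/192, 203907/320)
  seg 10: left by d7 = 173/8 → (-29929/192, 203907/320)

d6 = 81/2
d7 = 173/8
d8 = 176
d9 = 1469/32
d10 = 1469/64
d11 = -43/24
d12 = -9/20
d13 = 10577/20
endpoint = (-29929/192, 203907/320)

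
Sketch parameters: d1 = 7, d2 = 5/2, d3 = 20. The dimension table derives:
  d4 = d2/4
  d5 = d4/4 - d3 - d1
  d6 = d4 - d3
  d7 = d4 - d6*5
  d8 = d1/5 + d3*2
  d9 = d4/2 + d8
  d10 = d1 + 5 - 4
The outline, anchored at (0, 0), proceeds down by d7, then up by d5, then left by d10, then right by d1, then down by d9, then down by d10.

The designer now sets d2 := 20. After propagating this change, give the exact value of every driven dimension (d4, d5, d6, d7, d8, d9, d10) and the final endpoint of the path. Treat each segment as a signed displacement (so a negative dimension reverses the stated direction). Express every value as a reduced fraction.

Apply edit: d2 := 20
  d4 = d2/4 = 5
  d5 = d4/4 - d3 - d1 = -103/4
  d6 = d4 - d3 = -15
  d7 = d4 - d6*5 = 80
  d8 = d1/5 + d3*2 = 207/5
  d9 = d4/2 + d8 = 439/10
  d10 = d1 + 5 - 4 = 8
Walk from origin (0, 0):
  seg 1: down by d7 = 80 → (0, -80)
  seg 2: up by d5 = -103/4 → (0, -423/4)
  seg 3: left by d10 = 8 → (-8, -423/4)
  seg 4: right by d1 = 7 → (-1, -423/4)
  seg 5: down by d9 = 439/10 → (-1, -2993/20)
  seg 6: down by d10 = 8 → (-1, -3153/20)

d4 = 5
d5 = -103/4
d6 = -15
d7 = 80
d8 = 207/5
d9 = 439/10
d10 = 8
endpoint = (-1, -3153/20)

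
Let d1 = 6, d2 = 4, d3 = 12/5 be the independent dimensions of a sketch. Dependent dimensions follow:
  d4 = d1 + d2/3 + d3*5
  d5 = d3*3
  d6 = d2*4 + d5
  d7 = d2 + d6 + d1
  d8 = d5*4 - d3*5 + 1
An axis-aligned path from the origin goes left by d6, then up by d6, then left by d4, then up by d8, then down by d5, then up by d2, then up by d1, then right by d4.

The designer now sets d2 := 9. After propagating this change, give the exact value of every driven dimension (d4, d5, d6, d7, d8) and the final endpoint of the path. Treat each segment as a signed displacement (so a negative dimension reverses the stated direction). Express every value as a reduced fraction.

Apply edit: d2 := 9
  d4 = d1 + d2/3 + d3*5 = 21
  d5 = d3*3 = 36/5
  d6 = d2*4 + d5 = 216/5
  d7 = d2 + d6 + d1 = 291/5
  d8 = d5*4 - d3*5 + 1 = 89/5
Walk from origin (0, 0):
  seg 1: left by d6 = 216/5 → (-216/5, 0)
  seg 2: up by d6 = 216/5 → (-216/5, 216/5)
  seg 3: left by d4 = 21 → (-321/5, 216/5)
  seg 4: up by d8 = 89/5 → (-321/5, 61)
  seg 5: down by d5 = 36/5 → (-321/5, 269/5)
  seg 6: up by d2 = 9 → (-321/5, 314/5)
  seg 7: up by d1 = 6 → (-321/5, 344/5)
  seg 8: right by d4 = 21 → (-216/5, 344/5)

d4 = 21
d5 = 36/5
d6 = 216/5
d7 = 291/5
d8 = 89/5
endpoint = (-216/5, 344/5)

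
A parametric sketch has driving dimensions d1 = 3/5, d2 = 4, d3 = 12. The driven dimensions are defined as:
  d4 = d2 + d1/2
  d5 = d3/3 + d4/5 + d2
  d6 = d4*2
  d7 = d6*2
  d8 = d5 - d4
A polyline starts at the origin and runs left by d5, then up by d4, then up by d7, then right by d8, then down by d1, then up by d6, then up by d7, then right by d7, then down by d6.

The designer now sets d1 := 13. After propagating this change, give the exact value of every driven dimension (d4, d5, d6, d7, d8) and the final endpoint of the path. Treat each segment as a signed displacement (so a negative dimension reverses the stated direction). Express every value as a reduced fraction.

Apply edit: d1 := 13
  d4 = d2 + d1/2 = 21/2
  d5 = d3/3 + d4/5 + d2 = 101/10
  d6 = d4*2 = 21
  d7 = d6*2 = 42
  d8 = d5 - d4 = -2/5
Walk from origin (0, 0):
  seg 1: left by d5 = 101/10 → (-101/10, 0)
  seg 2: up by d4 = 21/2 → (-101/10, 21/2)
  seg 3: up by d7 = 42 → (-101/10, 105/2)
  seg 4: right by d8 = -2/5 → (-21/2, 105/2)
  seg 5: down by d1 = 13 → (-21/2, 79/2)
  seg 6: up by d6 = 21 → (-21/2, 121/2)
  seg 7: up by d7 = 42 → (-21/2, 205/2)
  seg 8: right by d7 = 42 → (63/2, 205/2)
  seg 9: down by d6 = 21 → (63/2, 163/2)

d4 = 21/2
d5 = 101/10
d6 = 21
d7 = 42
d8 = -2/5
endpoint = (63/2, 163/2)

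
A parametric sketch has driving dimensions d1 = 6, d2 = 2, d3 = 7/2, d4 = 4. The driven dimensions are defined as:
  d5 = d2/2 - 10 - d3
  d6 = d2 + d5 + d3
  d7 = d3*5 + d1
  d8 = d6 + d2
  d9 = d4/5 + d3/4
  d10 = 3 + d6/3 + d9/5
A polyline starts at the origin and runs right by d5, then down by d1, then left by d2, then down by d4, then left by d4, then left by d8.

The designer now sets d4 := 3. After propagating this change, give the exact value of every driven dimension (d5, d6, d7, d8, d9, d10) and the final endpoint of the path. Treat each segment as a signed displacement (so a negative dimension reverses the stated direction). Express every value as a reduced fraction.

Apply edit: d4 := 3
  d5 = d2/2 - 10 - d3 = -25/2
  d6 = d2 + d5 + d3 = -7
  d7 = d3*5 + d1 = 47/2
  d8 = d6 + d2 = -5
  d9 = d4/5 + d3/4 = 59/40
  d10 = 3 + d6/3 + d9/5 = 577/600
Walk from origin (0, 0):
  seg 1: right by d5 = -25/2 → (-25/2, 0)
  seg 2: down by d1 = 6 → (-25/2, -6)
  seg 3: left by d2 = 2 → (-29/2, -6)
  seg 4: down by d4 = 3 → (-29/2, -9)
  seg 5: left by d4 = 3 → (-35/2, -9)
  seg 6: left by d8 = -5 → (-25/2, -9)

d5 = -25/2
d6 = -7
d7 = 47/2
d8 = -5
d9 = 59/40
d10 = 577/600
endpoint = (-25/2, -9)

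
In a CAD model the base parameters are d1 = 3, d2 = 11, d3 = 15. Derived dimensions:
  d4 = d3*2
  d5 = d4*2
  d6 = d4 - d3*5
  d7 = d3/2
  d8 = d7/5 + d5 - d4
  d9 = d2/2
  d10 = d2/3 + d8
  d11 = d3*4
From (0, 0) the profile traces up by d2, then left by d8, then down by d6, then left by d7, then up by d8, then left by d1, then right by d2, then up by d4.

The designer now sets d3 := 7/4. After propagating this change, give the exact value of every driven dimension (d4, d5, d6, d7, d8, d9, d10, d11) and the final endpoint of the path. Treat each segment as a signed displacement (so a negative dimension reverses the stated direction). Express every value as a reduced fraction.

d4 = 7/2
d5 = 7
d6 = -21/4
d7 = 7/8
d8 = 147/40
d9 = 11/2
d10 = 881/120
d11 = 7
endpoint = (69/20, 937/40)

Apply edit: d3 := 7/4
  d4 = d3*2 = 7/2
  d5 = d4*2 = 7
  d6 = d4 - d3*5 = -21/4
  d7 = d3/2 = 7/8
  d8 = d7/5 + d5 - d4 = 147/40
  d9 = d2/2 = 11/2
  d10 = d2/3 + d8 = 881/120
  d11 = d3*4 = 7
Walk from origin (0, 0):
  seg 1: up by d2 = 11 → (0, 11)
  seg 2: left by d8 = 147/40 → (-147/40, 11)
  seg 3: down by d6 = -21/4 → (-147/40, 65/4)
  seg 4: left by d7 = 7/8 → (-91/20, 65/4)
  seg 5: up by d8 = 147/40 → (-91/20, 797/40)
  seg 6: left by d1 = 3 → (-151/20, 797/40)
  seg 7: right by d2 = 11 → (69/20, 797/40)
  seg 8: up by d4 = 7/2 → (69/20, 937/40)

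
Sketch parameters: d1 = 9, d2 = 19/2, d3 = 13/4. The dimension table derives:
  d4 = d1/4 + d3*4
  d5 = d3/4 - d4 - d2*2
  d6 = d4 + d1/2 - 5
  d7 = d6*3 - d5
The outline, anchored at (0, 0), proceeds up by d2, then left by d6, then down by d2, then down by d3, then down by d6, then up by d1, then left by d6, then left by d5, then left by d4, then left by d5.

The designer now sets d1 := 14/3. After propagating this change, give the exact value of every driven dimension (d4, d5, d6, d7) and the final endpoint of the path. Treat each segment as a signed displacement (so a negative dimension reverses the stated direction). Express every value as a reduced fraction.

Apply edit: d1 := 14/3
  d4 = d1/4 + d3*4 = 85/6
  d5 = d3/4 - d4 - d2*2 = -1553/48
  d6 = d4 + d1/2 - 5 = 23/2
  d7 = d6*3 - d5 = 3209/48
Walk from origin (0, 0):
  seg 1: up by d2 = 19/2 → (0, 19/2)
  seg 2: left by d6 = 23/2 → (-23/2, 19/2)
  seg 3: down by d2 = 19/2 → (-23/2, 0)
  seg 4: down by d3 = 13/4 → (-23/2, -13/4)
  seg 5: down by d6 = 23/2 → (-23/2, -59/4)
  seg 6: up by d1 = 14/3 → (-23/2, -121/12)
  seg 7: left by d6 = 23/2 → (-23, -121/12)
  seg 8: left by d5 = -1553/48 → (449/48, -121/12)
  seg 9: left by d4 = 85/6 → (-77/16, -121/12)
  seg 10: left by d5 = -1553/48 → (661/24, -121/12)

d4 = 85/6
d5 = -1553/48
d6 = 23/2
d7 = 3209/48
endpoint = (661/24, -121/12)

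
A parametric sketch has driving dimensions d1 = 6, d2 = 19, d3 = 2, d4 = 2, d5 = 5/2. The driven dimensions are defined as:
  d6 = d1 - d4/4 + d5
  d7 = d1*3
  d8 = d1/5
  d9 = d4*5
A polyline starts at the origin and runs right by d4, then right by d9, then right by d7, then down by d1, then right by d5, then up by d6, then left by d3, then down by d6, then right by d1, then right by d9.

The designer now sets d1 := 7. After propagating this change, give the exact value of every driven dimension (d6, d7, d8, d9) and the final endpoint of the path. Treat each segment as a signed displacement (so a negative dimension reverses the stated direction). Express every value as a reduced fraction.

d6 = 9
d7 = 21
d8 = 7/5
d9 = 10
endpoint = (101/2, -7)

Apply edit: d1 := 7
  d6 = d1 - d4/4 + d5 = 9
  d7 = d1*3 = 21
  d8 = d1/5 = 7/5
  d9 = d4*5 = 10
Walk from origin (0, 0):
  seg 1: right by d4 = 2 → (2, 0)
  seg 2: right by d9 = 10 → (12, 0)
  seg 3: right by d7 = 21 → (33, 0)
  seg 4: down by d1 = 7 → (33, -7)
  seg 5: right by d5 = 5/2 → (71/2, -7)
  seg 6: up by d6 = 9 → (71/2, 2)
  seg 7: left by d3 = 2 → (67/2, 2)
  seg 8: down by d6 = 9 → (67/2, -7)
  seg 9: right by d1 = 7 → (81/2, -7)
  seg 10: right by d9 = 10 → (101/2, -7)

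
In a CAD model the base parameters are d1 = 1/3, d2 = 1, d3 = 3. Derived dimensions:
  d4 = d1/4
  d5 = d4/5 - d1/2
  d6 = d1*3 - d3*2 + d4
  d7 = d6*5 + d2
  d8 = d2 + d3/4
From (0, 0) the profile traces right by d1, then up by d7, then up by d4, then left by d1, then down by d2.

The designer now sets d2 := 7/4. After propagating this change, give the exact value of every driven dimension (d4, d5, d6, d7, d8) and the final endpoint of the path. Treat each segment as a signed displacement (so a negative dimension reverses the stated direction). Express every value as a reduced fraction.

Apply edit: d2 := 7/4
  d4 = d1/4 = 1/12
  d5 = d4/5 - d1/2 = -3/20
  d6 = d1*3 - d3*2 + d4 = -59/12
  d7 = d6*5 + d2 = -137/6
  d8 = d2 + d3/4 = 5/2
Walk from origin (0, 0):
  seg 1: right by d1 = 1/3 → (1/3, 0)
  seg 2: up by d7 = -137/6 → (1/3, -137/6)
  seg 3: up by d4 = 1/12 → (1/3, -91/4)
  seg 4: left by d1 = 1/3 → (0, -91/4)
  seg 5: down by d2 = 7/4 → (0, -49/2)

d4 = 1/12
d5 = -3/20
d6 = -59/12
d7 = -137/6
d8 = 5/2
endpoint = (0, -49/2)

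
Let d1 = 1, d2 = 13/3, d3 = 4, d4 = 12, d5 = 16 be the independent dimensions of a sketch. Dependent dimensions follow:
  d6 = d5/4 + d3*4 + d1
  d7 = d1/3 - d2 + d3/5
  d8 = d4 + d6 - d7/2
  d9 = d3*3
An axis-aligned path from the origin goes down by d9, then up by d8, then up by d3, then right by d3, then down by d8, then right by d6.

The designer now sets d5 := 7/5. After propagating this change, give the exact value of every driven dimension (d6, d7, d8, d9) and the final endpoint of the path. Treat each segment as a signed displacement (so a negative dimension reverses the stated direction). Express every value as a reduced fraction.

Apply edit: d5 := 7/5
  d6 = d5/4 + d3*4 + d1 = 347/20
  d7 = d1/3 - d2 + d3/5 = -16/5
  d8 = d4 + d6 - d7/2 = 619/20
  d9 = d3*3 = 12
Walk from origin (0, 0):
  seg 1: down by d9 = 12 → (0, -12)
  seg 2: up by d8 = 619/20 → (0, 379/20)
  seg 3: up by d3 = 4 → (0, 459/20)
  seg 4: right by d3 = 4 → (4, 459/20)
  seg 5: down by d8 = 619/20 → (4, -8)
  seg 6: right by d6 = 347/20 → (427/20, -8)

d6 = 347/20
d7 = -16/5
d8 = 619/20
d9 = 12
endpoint = (427/20, -8)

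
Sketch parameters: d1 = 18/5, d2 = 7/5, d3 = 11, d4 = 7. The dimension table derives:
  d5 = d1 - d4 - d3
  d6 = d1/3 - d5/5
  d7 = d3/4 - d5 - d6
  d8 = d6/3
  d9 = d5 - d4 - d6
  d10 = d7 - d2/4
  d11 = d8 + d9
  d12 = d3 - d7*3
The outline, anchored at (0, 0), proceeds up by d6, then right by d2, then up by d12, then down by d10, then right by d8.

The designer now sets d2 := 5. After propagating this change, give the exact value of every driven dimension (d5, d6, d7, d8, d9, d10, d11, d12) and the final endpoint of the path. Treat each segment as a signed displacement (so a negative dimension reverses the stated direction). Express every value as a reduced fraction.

d5 = -72/5
d6 = 102/25
d7 = 1307/100
d8 = 34/25
d9 = -637/25
d10 = 591/50
d11 = -603/25
d12 = -2821/100
endpoint = (159/25, -719/20)

Apply edit: d2 := 5
  d5 = d1 - d4 - d3 = -72/5
  d6 = d1/3 - d5/5 = 102/25
  d7 = d3/4 - d5 - d6 = 1307/100
  d8 = d6/3 = 34/25
  d9 = d5 - d4 - d6 = -637/25
  d10 = d7 - d2/4 = 591/50
  d11 = d8 + d9 = -603/25
  d12 = d3 - d7*3 = -2821/100
Walk from origin (0, 0):
  seg 1: up by d6 = 102/25 → (0, 102/25)
  seg 2: right by d2 = 5 → (5, 102/25)
  seg 3: up by d12 = -2821/100 → (5, -2413/100)
  seg 4: down by d10 = 591/50 → (5, -719/20)
  seg 5: right by d8 = 34/25 → (159/25, -719/20)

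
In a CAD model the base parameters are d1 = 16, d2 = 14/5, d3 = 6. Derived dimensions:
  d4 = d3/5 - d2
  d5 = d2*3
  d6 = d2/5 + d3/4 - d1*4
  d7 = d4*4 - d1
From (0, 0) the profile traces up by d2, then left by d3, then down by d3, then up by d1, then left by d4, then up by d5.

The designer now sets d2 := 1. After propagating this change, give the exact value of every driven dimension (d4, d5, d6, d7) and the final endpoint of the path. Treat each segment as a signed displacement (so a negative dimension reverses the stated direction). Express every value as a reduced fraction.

d4 = 1/5
d5 = 3
d6 = -623/10
d7 = -76/5
endpoint = (-31/5, 14)

Apply edit: d2 := 1
  d4 = d3/5 - d2 = 1/5
  d5 = d2*3 = 3
  d6 = d2/5 + d3/4 - d1*4 = -623/10
  d7 = d4*4 - d1 = -76/5
Walk from origin (0, 0):
  seg 1: up by d2 = 1 → (0, 1)
  seg 2: left by d3 = 6 → (-6, 1)
  seg 3: down by d3 = 6 → (-6, -5)
  seg 4: up by d1 = 16 → (-6, 11)
  seg 5: left by d4 = 1/5 → (-31/5, 11)
  seg 6: up by d5 = 3 → (-31/5, 14)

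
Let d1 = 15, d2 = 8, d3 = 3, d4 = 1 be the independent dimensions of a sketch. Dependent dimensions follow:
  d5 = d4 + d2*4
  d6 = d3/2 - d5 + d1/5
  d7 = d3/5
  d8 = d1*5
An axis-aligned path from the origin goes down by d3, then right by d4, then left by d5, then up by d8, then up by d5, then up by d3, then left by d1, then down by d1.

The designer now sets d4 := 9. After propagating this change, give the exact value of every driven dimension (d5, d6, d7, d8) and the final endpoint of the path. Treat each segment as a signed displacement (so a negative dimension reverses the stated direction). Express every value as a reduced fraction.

Apply edit: d4 := 9
  d5 = d4 + d2*4 = 41
  d6 = d3/2 - d5 + d1/5 = -73/2
  d7 = d3/5 = 3/5
  d8 = d1*5 = 75
Walk from origin (0, 0):
  seg 1: down by d3 = 3 → (0, -3)
  seg 2: right by d4 = 9 → (9, -3)
  seg 3: left by d5 = 41 → (-32, -3)
  seg 4: up by d8 = 75 → (-32, 72)
  seg 5: up by d5 = 41 → (-32, 113)
  seg 6: up by d3 = 3 → (-32, 116)
  seg 7: left by d1 = 15 → (-47, 116)
  seg 8: down by d1 = 15 → (-47, 101)

d5 = 41
d6 = -73/2
d7 = 3/5
d8 = 75
endpoint = (-47, 101)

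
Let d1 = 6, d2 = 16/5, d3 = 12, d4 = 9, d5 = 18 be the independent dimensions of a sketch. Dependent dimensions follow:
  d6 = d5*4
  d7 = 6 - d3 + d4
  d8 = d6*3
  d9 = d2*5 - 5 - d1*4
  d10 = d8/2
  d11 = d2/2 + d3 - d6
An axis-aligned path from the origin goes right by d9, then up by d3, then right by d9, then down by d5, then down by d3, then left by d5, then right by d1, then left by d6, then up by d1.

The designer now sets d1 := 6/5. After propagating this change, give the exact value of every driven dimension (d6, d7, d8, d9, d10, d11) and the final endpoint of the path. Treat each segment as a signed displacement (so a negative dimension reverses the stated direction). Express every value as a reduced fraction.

d6 = 72
d7 = 3
d8 = 216
d9 = 31/5
d10 = 108
d11 = -292/5
endpoint = (-382/5, -84/5)

Apply edit: d1 := 6/5
  d6 = d5*4 = 72
  d7 = 6 - d3 + d4 = 3
  d8 = d6*3 = 216
  d9 = d2*5 - 5 - d1*4 = 31/5
  d10 = d8/2 = 108
  d11 = d2/2 + d3 - d6 = -292/5
Walk from origin (0, 0):
  seg 1: right by d9 = 31/5 → (31/5, 0)
  seg 2: up by d3 = 12 → (31/5, 12)
  seg 3: right by d9 = 31/5 → (62/5, 12)
  seg 4: down by d5 = 18 → (62/5, -6)
  seg 5: down by d3 = 12 → (62/5, -18)
  seg 6: left by d5 = 18 → (-28/5, -18)
  seg 7: right by d1 = 6/5 → (-22/5, -18)
  seg 8: left by d6 = 72 → (-382/5, -18)
  seg 9: up by d1 = 6/5 → (-382/5, -84/5)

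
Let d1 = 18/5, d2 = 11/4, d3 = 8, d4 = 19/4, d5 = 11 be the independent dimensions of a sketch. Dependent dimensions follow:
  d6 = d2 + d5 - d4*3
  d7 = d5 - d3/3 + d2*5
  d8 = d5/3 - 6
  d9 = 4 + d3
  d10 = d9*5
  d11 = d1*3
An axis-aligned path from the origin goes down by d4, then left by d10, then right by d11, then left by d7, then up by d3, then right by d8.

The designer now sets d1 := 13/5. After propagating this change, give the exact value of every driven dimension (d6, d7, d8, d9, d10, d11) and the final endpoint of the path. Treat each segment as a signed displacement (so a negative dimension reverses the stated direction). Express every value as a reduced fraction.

Apply edit: d1 := 13/5
  d6 = d2 + d5 - d4*3 = -1/2
  d7 = d5 - d3/3 + d2*5 = 265/12
  d8 = d5/3 - 6 = -7/3
  d9 = 4 + d3 = 12
  d10 = d9*5 = 60
  d11 = d1*3 = 39/5
Walk from origin (0, 0):
  seg 1: down by d4 = 19/4 → (0, -19/4)
  seg 2: left by d10 = 60 → (-60, -19/4)
  seg 3: right by d11 = 39/5 → (-261/5, -19/4)
  seg 4: left by d7 = 265/12 → (-4457/60, -19/4)
  seg 5: up by d3 = 8 → (-4457/60, 13/4)
  seg 6: right by d8 = -7/3 → (-4597/60, 13/4)

d6 = -1/2
d7 = 265/12
d8 = -7/3
d9 = 12
d10 = 60
d11 = 39/5
endpoint = (-4597/60, 13/4)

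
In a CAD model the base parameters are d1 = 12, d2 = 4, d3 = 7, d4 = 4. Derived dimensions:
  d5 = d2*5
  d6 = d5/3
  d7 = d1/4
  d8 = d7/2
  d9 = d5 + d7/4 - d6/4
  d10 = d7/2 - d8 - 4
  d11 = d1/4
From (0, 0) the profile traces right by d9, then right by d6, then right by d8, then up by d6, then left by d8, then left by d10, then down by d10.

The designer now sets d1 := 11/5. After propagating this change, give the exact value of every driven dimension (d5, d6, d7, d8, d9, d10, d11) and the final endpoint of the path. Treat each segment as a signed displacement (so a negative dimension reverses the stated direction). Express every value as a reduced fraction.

Apply edit: d1 := 11/5
  d5 = d2*5 = 20
  d6 = d5/3 = 20/3
  d7 = d1/4 = 11/20
  d8 = d7/2 = 11/40
  d9 = d5 + d7/4 - d6/4 = 4433/240
  d10 = d7/2 - d8 - 4 = -4
  d11 = d1/4 = 11/20
Walk from origin (0, 0):
  seg 1: right by d9 = 4433/240 → (4433/240, 0)
  seg 2: right by d6 = 20/3 → (2011/80, 0)
  seg 3: right by d8 = 11/40 → (2033/80, 0)
  seg 4: up by d6 = 20/3 → (2033/80, 20/3)
  seg 5: left by d8 = 11/40 → (2011/80, 20/3)
  seg 6: left by d10 = -4 → (2331/80, 20/3)
  seg 7: down by d10 = -4 → (2331/80, 32/3)

d5 = 20
d6 = 20/3
d7 = 11/20
d8 = 11/40
d9 = 4433/240
d10 = -4
d11 = 11/20
endpoint = (2331/80, 32/3)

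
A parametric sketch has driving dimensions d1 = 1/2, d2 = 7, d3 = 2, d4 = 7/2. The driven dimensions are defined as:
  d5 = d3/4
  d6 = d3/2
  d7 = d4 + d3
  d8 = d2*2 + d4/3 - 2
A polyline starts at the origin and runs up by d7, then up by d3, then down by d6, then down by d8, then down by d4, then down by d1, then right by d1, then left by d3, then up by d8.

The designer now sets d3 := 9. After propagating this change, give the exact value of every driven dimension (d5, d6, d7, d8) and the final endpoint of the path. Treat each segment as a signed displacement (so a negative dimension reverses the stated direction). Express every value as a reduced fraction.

Apply edit: d3 := 9
  d5 = d3/4 = 9/4
  d6 = d3/2 = 9/2
  d7 = d4 + d3 = 25/2
  d8 = d2*2 + d4/3 - 2 = 79/6
Walk from origin (0, 0):
  seg 1: up by d7 = 25/2 → (0, 25/2)
  seg 2: up by d3 = 9 → (0, 43/2)
  seg 3: down by d6 = 9/2 → (0, 17)
  seg 4: down by d8 = 79/6 → (0, 23/6)
  seg 5: down by d4 = 7/2 → (0, 1/3)
  seg 6: down by d1 = 1/2 → (0, -1/6)
  seg 7: right by d1 = 1/2 → (1/2, -1/6)
  seg 8: left by d3 = 9 → (-17/2, -1/6)
  seg 9: up by d8 = 79/6 → (-17/2, 13)

d5 = 9/4
d6 = 9/2
d7 = 25/2
d8 = 79/6
endpoint = (-17/2, 13)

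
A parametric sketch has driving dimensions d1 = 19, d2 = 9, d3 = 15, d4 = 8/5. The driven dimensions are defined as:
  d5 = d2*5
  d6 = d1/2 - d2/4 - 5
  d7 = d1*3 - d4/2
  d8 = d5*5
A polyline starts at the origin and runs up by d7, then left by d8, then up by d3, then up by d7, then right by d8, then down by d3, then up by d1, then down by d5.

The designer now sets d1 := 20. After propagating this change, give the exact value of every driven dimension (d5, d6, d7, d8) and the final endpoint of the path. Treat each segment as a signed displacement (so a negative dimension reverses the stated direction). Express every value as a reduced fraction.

d5 = 45
d6 = 11/4
d7 = 296/5
d8 = 225
endpoint = (0, 467/5)

Apply edit: d1 := 20
  d5 = d2*5 = 45
  d6 = d1/2 - d2/4 - 5 = 11/4
  d7 = d1*3 - d4/2 = 296/5
  d8 = d5*5 = 225
Walk from origin (0, 0):
  seg 1: up by d7 = 296/5 → (0, 296/5)
  seg 2: left by d8 = 225 → (-225, 296/5)
  seg 3: up by d3 = 15 → (-225, 371/5)
  seg 4: up by d7 = 296/5 → (-225, 667/5)
  seg 5: right by d8 = 225 → (0, 667/5)
  seg 6: down by d3 = 15 → (0, 592/5)
  seg 7: up by d1 = 20 → (0, 692/5)
  seg 8: down by d5 = 45 → (0, 467/5)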